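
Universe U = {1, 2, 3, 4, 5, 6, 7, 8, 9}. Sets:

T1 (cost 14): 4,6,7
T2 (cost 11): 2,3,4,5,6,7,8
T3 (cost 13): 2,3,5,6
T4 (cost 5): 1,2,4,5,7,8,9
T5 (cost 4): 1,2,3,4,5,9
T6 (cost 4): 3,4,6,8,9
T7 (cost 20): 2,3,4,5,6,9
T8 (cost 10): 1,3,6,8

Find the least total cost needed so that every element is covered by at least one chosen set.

T4, T6 cover every element at cost 5 + 4 = 9.
Any cover uses at least 2 sets; among all covering selections none totals below 9.
Greedy by coverage-per-cost would pick T5, T6, T4 for 13 — worse than the optimum 9.

9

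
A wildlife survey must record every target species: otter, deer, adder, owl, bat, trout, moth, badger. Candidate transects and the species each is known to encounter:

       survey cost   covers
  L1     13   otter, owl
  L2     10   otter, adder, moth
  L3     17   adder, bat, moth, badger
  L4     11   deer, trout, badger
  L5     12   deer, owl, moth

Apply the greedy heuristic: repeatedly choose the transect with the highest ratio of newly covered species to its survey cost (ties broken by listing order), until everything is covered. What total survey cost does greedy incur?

50

Pick 1: L2 adds 3 new (otter, adder, moth) at survey cost 10 (ratio 3/10).
Pick 2: L4 adds 3 new (deer, trout, badger) at survey cost 11 (ratio 3/11).
Pick 3: L5 adds 1 new (owl) at survey cost 12 (ratio 1/12).
Pick 4: L3 adds 1 new (bat) at survey cost 17 (ratio 1/17).
Greedy total survey cost: 10 + 11 + 12 + 17 = 50. (The true optimum is 41, so greedy overshoots here.)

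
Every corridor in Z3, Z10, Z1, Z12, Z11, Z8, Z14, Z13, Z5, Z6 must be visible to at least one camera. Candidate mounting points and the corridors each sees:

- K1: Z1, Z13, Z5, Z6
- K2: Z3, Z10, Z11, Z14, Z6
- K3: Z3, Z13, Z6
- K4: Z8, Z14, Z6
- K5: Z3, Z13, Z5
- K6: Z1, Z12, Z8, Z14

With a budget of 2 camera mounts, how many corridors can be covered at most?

8

Choosing K1, K2 covers {Z3, Z10, Z1, Z11, Z14, Z13, Z5, Z6} — 8 corridors.
No choice of 2 camera mounts does better; here Z12, Z8 are left uncovered.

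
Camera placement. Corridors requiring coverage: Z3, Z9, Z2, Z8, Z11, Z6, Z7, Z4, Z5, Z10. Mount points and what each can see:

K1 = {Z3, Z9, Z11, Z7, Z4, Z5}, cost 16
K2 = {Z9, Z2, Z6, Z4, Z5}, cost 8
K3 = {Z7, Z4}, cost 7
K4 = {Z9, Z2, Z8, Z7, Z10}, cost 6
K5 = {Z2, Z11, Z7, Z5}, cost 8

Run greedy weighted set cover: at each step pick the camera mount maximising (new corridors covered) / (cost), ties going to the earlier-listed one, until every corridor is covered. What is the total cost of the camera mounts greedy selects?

Pick 1: K4 adds 5 new (Z9, Z2, Z8, Z7, Z10) at cost 6 (ratio 5/6).
Pick 2: K2 adds 3 new (Z6, Z4, Z5) at cost 8 (ratio 3/8).
Pick 3: K1 adds 2 new (Z3, Z11) at cost 16 (ratio 2/16).
Greedy total cost: 6 + 8 + 16 = 30.

30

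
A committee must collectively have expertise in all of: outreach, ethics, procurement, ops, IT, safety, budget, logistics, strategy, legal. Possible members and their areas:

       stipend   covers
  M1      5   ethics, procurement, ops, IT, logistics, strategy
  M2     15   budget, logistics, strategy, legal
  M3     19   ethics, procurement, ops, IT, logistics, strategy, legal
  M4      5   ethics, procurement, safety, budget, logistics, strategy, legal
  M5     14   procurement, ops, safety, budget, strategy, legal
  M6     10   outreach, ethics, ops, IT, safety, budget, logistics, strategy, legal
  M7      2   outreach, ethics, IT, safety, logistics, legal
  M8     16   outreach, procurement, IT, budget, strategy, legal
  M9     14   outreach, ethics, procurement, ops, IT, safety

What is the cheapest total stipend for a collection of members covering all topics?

M1, M4, M7 cover every topic at stipend 5 + 5 + 2 = 12.
Any cover uses at least 2 members; among all covering selections none totals below 12.

12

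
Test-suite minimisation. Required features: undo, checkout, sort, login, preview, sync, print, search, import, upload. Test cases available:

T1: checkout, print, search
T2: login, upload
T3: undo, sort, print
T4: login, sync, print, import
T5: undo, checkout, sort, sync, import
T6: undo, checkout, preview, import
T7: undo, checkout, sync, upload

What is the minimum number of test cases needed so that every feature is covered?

T1, T2, T5, T6 together cover {undo, checkout, sort, login, preview, sync, print, search, import, upload} — every feature.
No 3 of the 7 test cases cover everything (all 35 triples fall short), so 4 is minimum.

4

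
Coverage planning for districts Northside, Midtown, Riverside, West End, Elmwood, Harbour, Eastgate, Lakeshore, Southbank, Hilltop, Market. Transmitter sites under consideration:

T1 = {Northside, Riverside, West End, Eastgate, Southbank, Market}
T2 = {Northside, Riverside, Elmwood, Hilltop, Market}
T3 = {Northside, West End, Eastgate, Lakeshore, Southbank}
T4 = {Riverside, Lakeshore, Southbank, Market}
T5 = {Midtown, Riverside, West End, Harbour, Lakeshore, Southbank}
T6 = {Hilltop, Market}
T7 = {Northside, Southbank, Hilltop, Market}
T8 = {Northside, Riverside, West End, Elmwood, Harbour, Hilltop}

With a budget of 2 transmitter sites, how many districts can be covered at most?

10

Choosing T2, T5 covers {Northside, Midtown, Riverside, West End, Elmwood, Harbour, Lakeshore, Southbank, Hilltop, Market} — 10 districts.
No choice of 2 transmitter sites does better; here Eastgate is left uncovered.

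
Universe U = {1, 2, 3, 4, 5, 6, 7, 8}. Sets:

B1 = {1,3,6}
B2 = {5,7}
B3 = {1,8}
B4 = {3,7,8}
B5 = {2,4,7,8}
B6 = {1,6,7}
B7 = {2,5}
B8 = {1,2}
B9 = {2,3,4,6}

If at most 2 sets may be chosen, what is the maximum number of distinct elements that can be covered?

Choosing B1, B5 covers {1, 2, 3, 4, 6, 7, 8} — 7 elements.
No choice of 2 sets does better; here 5 is left uncovered.

7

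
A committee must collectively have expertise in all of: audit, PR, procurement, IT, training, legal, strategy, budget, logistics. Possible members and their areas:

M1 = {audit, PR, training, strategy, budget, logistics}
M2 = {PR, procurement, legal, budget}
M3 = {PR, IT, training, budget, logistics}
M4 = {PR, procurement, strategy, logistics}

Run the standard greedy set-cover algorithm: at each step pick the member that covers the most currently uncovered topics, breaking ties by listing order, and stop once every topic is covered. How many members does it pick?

Pick 1: M1 covers 6 new topics (audit, PR, training, strategy, budget, logistics).
Pick 2: M2 covers 2 new topics (procurement, legal).
Pick 3: M3 covers 1 new topics (IT).
Greedy uses 3 members.

3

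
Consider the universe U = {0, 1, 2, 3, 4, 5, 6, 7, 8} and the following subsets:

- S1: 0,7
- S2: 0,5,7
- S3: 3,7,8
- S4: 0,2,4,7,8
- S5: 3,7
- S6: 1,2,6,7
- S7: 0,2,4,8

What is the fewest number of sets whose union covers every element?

4

S2, S3, S4, S6 together cover {0, 1, 2, 3, 4, 5, 6, 7, 8} — every element.
No 3 of the 7 sets cover everything (all 35 triples fall short), so 4 is minimum.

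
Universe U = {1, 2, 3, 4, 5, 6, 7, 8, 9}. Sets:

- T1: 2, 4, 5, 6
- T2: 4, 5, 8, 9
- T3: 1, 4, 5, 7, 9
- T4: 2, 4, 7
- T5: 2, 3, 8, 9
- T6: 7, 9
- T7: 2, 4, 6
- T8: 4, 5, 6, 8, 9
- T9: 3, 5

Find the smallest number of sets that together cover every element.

T1, T3, T5 together cover {1, 2, 3, 4, 5, 6, 7, 8, 9} — every element.
No 2 of the 9 sets cover everything (all 36 pairs fall short), so 3 is minimum.

3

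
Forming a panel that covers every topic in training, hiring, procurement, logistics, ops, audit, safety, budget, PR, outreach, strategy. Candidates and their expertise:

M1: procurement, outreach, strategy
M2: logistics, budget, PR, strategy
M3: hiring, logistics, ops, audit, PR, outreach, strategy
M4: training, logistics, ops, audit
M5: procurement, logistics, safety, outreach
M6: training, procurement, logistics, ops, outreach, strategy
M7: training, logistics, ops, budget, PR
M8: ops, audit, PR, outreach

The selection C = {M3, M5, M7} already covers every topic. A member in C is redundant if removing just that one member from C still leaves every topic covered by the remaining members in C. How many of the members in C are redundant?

Drop M3: hiring, audit, strategy uncovered — not redundant.
Drop M5: procurement, safety uncovered — not redundant.
Drop M7: training, budget uncovered — not redundant.
None of the members in C is redundant.

0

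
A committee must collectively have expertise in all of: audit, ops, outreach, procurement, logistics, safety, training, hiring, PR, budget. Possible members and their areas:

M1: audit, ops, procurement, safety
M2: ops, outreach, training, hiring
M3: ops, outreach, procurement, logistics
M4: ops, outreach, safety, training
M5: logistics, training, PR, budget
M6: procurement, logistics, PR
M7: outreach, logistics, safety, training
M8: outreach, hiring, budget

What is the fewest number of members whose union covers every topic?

3

M1, M2, M5 together cover {audit, ops, outreach, procurement, logistics, safety, training, hiring, PR, budget} — every topic.
No 2 of the 8 members cover everything (all 28 pairs fall short), so 3 is minimum.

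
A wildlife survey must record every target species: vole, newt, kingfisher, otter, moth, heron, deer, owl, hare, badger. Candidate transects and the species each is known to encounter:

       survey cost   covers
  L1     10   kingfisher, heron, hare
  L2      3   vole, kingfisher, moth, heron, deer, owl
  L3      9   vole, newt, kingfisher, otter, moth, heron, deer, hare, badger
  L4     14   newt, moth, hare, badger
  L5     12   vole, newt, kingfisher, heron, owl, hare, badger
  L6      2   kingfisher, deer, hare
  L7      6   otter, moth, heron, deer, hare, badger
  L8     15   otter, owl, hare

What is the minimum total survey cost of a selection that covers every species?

12

L2, L3 cover every species at survey cost 3 + 9 = 12.
Any cover uses at least 2 transects; among all covering selections none totals below 12.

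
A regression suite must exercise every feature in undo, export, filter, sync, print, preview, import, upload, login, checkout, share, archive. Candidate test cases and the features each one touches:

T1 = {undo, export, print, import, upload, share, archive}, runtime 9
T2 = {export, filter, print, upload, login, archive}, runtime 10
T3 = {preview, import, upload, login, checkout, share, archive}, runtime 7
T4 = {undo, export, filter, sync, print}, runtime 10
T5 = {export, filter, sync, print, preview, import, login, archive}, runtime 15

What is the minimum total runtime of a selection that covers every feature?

T3, T4 cover every feature at runtime 7 + 10 = 17.
Any cover uses at least 2 test cases; among all covering selections none totals below 17.

17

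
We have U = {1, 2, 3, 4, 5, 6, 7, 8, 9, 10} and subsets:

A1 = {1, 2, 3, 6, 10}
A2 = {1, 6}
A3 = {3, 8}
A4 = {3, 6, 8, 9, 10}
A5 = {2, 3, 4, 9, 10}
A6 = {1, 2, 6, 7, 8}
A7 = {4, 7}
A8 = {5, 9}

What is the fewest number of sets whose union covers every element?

A5, A6, A8 together cover {1, 2, 3, 4, 5, 6, 7, 8, 9, 10} — every element.
No 2 of the 8 sets cover everything (all 28 pairs fall short), so 3 is minimum.
Greedy (largest uncovered first) would take A1, A4, A7, A8 — 4 sets — but 3 suffice.

3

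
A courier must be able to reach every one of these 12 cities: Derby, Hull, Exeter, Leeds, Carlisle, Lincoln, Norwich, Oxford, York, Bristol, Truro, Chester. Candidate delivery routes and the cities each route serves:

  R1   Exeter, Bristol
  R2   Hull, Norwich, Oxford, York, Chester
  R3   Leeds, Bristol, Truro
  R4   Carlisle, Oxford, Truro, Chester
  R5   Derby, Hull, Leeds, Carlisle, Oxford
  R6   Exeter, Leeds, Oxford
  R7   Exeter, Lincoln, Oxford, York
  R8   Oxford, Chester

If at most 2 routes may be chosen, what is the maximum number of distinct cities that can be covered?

Choosing R2, R3 covers {Hull, Leeds, Norwich, Oxford, York, Bristol, Truro, Chester} — 8 cities.
No choice of 2 routes does better; here Derby, Exeter, Carlisle, Lincoln are left uncovered.

8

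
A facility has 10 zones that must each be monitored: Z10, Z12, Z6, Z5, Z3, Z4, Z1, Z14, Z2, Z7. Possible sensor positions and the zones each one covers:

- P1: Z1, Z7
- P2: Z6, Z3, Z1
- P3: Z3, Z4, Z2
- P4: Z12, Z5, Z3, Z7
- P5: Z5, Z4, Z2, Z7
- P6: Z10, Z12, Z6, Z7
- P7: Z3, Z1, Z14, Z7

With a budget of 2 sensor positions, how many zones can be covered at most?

Choosing P2, P5 covers {Z6, Z5, Z3, Z4, Z1, Z2, Z7} — 7 zones.
No choice of 2 sensor positions does better; here Z10, Z12, Z14 are left uncovered.

7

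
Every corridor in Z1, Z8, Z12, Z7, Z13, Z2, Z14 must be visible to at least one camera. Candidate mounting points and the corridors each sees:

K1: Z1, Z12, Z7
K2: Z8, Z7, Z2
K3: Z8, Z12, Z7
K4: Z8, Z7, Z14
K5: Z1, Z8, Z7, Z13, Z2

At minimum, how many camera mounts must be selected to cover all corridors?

K1, K4, K5 together cover {Z1, Z8, Z12, Z7, Z13, Z2, Z14} — every corridor.
No 2 of the 5 camera mounts cover everything (all 10 pairs fall short), so 3 is minimum.

3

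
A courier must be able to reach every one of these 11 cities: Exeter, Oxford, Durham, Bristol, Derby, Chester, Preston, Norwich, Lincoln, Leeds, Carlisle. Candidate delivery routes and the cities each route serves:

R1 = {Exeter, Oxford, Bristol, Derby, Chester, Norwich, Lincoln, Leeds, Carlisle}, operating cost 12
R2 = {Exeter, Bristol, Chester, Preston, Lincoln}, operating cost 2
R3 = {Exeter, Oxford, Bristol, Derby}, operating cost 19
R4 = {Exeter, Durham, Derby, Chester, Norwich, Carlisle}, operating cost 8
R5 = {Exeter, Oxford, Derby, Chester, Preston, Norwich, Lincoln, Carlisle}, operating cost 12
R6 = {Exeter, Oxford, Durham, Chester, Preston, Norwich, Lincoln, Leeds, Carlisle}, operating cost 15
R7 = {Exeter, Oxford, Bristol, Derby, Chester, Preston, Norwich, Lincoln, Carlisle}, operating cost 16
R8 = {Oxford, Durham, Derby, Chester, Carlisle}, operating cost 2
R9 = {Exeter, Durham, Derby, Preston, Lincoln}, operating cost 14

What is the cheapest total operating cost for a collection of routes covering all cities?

16

R1, R2, R8 cover every city at operating cost 12 + 2 + 2 = 16.
Any cover uses at least 2 routes; among all covering selections none totals below 16.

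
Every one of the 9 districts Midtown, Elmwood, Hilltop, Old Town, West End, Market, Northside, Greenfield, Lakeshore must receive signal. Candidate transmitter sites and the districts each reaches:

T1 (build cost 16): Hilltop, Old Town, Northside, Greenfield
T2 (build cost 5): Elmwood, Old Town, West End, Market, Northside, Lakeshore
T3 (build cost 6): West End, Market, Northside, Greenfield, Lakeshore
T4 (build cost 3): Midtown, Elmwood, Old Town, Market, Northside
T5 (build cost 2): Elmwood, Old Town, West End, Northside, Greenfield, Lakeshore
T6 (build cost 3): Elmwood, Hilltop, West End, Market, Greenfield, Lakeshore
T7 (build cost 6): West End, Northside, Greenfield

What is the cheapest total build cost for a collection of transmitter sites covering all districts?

6

T4, T6 cover every district at build cost 3 + 3 = 6.
Any cover uses at least 2 transmitter sites; among all covering selections none totals below 6.
Greedy by coverage-per-build cost would pick T5, T4, T6 for 8 — worse than the optimum 6.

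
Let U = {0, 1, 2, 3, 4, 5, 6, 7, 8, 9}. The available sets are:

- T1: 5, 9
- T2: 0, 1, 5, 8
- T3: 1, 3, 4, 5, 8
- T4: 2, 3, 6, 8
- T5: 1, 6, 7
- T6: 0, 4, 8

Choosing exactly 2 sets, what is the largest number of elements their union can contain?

7

Choosing T2, T4 covers {0, 1, 2, 3, 5, 6, 8} — 7 elements.
No choice of 2 sets does better; here 4, 7, 9 are left uncovered.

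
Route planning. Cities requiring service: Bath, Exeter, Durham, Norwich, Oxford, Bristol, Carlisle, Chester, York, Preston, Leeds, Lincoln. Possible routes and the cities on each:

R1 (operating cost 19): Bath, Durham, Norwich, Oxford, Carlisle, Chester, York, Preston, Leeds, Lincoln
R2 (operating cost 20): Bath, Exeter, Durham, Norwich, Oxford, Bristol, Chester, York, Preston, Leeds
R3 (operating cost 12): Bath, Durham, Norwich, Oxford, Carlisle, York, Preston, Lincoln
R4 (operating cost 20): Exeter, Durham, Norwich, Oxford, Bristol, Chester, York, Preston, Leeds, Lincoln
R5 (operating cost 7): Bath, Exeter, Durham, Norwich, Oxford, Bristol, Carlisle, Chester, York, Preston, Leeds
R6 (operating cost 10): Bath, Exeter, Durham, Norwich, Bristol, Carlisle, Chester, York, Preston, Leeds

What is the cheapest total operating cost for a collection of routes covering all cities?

19

R3, R5 cover every city at operating cost 12 + 7 = 19.
Any cover uses at least 2 routes; among all covering selections none totals below 19.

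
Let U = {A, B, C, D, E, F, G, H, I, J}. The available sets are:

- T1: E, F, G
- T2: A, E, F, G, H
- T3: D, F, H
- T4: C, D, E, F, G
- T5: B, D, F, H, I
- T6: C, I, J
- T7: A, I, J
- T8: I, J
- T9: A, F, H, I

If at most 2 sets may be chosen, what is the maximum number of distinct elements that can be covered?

8

Choosing T2, T5 covers {A, B, D, E, F, G, H, I} — 8 elements.
No choice of 2 sets does better; here C, J are left uncovered.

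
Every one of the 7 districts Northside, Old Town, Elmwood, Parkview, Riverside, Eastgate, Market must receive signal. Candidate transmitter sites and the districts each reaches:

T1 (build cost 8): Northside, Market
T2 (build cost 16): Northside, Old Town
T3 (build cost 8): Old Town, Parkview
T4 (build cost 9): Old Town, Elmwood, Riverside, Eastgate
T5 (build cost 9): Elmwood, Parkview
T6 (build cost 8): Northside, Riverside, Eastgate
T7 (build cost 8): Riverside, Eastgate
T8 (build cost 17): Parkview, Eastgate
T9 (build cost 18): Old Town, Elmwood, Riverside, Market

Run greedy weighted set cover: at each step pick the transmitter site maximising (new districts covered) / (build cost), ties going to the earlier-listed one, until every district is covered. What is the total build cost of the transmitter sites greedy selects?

Pick 1: T4 adds 4 new (Old Town, Elmwood, Riverside, Eastgate) at build cost 9 (ratio 4/9).
Pick 2: T1 adds 2 new (Northside, Market) at build cost 8 (ratio 2/8).
Pick 3: T3 adds 1 new (Parkview) at build cost 8 (ratio 1/8).
Greedy total build cost: 9 + 8 + 8 = 25.

25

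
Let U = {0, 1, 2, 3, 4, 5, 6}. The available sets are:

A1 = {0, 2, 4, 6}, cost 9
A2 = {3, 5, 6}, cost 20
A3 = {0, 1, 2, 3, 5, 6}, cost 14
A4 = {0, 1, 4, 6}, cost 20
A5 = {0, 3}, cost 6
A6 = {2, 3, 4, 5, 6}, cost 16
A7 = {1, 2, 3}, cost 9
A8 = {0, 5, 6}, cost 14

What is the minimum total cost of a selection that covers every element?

A1, A3 cover every element at cost 9 + 14 = 23.
Any cover uses at least 2 sets; among all covering selections none totals below 23.

23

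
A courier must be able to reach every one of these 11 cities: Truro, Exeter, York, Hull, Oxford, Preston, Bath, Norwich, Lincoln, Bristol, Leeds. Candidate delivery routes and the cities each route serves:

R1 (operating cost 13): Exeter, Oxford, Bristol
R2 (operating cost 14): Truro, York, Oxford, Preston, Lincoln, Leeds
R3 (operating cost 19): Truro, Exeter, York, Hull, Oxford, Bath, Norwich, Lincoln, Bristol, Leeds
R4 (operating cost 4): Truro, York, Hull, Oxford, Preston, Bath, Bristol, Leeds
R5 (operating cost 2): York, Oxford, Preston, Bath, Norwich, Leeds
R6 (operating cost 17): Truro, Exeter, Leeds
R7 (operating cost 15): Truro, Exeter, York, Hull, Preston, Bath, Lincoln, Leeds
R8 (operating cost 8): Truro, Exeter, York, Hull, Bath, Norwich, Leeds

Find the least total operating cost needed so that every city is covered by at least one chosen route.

21

R3, R5 cover every city at operating cost 19 + 2 = 21.
Any cover uses at least 2 routes; among all covering selections none totals below 21.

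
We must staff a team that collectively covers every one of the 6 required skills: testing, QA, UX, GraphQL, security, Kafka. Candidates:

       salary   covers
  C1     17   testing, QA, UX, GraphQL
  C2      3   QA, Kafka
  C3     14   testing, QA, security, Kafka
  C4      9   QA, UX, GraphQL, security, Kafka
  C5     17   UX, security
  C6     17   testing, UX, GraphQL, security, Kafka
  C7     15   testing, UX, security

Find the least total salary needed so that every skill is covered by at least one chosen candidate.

C2, C6 cover every skill at salary 3 + 17 = 20.
Any cover uses at least 2 candidates; among all covering selections none totals below 20.
Greedy by coverage-per-salary would pick C2, C4, C3 for 26 — worse than the optimum 20.

20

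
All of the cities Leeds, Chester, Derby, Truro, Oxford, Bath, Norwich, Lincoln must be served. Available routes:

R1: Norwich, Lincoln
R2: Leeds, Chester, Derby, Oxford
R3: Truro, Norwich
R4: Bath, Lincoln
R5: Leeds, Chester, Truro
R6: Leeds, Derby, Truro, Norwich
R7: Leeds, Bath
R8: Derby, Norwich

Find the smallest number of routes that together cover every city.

R2, R3, R4 together cover {Leeds, Chester, Derby, Truro, Oxford, Bath, Norwich, Lincoln} — every city.
No 2 of the 8 routes cover everything (all 28 pairs fall short), so 3 is minimum.
Greedy (largest uncovered first) would take R2, R1, R3, R4 — 4 routes — but 3 suffice.

3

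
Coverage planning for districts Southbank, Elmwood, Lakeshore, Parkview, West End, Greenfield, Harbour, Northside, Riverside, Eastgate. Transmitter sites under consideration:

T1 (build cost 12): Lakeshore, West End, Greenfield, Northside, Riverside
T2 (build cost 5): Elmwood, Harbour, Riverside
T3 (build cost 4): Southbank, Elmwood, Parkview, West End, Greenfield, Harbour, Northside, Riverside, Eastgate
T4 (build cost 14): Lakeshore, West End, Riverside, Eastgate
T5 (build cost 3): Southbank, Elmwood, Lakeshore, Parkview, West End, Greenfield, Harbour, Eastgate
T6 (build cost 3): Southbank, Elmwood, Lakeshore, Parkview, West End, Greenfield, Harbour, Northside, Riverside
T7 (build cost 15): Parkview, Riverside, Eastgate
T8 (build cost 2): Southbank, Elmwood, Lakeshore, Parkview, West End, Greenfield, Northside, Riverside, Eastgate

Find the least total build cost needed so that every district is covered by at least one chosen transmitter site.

5

T5, T8 cover every district at build cost 3 + 2 = 5.
Any cover uses at least 2 transmitter sites; among all covering selections none totals below 5.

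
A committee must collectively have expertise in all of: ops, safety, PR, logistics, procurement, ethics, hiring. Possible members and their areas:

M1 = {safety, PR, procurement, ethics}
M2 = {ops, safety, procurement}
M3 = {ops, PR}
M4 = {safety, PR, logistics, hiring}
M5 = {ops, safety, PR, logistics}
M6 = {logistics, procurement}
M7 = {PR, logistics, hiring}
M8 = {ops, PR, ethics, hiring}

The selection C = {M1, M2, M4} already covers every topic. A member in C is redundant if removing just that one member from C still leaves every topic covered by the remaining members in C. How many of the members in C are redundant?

Drop M1: ethics uncovered — not redundant.
Drop M2: ops uncovered — not redundant.
Drop M4: logistics, hiring uncovered — not redundant.
None of the members in C is redundant.

0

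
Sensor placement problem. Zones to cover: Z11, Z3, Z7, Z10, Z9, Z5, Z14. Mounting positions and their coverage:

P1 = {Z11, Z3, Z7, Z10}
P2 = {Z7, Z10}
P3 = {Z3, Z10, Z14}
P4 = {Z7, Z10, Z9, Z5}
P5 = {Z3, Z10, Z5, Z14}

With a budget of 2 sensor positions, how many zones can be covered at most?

6

Choosing P1, P4 covers {Z11, Z3, Z7, Z10, Z9, Z5} — 6 zones.
No choice of 2 sensor positions does better; here Z14 is left uncovered.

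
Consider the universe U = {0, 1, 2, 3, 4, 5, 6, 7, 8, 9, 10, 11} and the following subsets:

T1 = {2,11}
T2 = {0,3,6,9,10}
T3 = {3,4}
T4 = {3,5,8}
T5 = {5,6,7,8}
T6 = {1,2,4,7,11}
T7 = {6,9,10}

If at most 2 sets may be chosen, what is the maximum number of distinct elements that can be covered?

10

Choosing T2, T6 covers {0, 1, 2, 3, 4, 6, 7, 9, 10, 11} — 10 elements.
No choice of 2 sets does better; here 5, 8 are left uncovered.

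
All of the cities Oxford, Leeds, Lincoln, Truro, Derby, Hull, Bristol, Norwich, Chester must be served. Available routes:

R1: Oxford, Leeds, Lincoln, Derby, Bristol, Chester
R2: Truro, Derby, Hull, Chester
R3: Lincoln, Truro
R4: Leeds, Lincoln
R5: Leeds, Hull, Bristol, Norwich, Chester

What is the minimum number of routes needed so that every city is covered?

R1, R2, R5 together cover {Oxford, Leeds, Lincoln, Truro, Derby, Hull, Bristol, Norwich, Chester} — every city.
No 2 of the 5 routes cover everything (all 10 pairs fall short), so 3 is minimum.

3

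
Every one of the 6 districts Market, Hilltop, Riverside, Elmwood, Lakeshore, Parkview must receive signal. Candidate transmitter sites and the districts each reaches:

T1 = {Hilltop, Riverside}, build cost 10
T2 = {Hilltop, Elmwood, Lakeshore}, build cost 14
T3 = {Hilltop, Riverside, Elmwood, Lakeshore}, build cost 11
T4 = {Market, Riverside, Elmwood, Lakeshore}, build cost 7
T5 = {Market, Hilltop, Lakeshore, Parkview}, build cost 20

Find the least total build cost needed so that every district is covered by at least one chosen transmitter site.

27

T4, T5 cover every district at build cost 7 + 20 = 27.
Any cover uses at least 2 transmitter sites; among all covering selections none totals below 27.
Greedy by coverage-per-build cost would pick T4, T1, T5 for 37 — worse than the optimum 27.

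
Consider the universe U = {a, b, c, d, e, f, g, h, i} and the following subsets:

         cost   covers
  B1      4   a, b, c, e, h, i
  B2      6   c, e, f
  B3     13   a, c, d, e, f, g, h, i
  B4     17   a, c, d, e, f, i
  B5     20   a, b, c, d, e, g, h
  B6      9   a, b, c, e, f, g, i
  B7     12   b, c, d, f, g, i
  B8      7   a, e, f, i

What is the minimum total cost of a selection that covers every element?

16

B1, B7 cover every element at cost 4 + 12 = 16.
Any cover uses at least 2 sets; among all covering selections none totals below 16.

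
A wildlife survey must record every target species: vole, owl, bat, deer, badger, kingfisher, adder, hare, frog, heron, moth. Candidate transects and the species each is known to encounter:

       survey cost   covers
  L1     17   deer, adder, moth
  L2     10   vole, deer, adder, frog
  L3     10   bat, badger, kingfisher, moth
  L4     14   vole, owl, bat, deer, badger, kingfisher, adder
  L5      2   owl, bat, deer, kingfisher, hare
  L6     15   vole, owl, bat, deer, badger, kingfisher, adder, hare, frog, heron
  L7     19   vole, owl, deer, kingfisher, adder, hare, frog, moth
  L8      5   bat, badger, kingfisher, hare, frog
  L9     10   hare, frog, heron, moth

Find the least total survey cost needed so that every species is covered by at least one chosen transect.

24

L4, L9 cover every species at survey cost 14 + 10 = 24.
Any cover uses at least 2 transects; among all covering selections none totals below 24.
Greedy by coverage-per-survey cost would pick L5, L8, L2, L9 for 27 — worse than the optimum 24.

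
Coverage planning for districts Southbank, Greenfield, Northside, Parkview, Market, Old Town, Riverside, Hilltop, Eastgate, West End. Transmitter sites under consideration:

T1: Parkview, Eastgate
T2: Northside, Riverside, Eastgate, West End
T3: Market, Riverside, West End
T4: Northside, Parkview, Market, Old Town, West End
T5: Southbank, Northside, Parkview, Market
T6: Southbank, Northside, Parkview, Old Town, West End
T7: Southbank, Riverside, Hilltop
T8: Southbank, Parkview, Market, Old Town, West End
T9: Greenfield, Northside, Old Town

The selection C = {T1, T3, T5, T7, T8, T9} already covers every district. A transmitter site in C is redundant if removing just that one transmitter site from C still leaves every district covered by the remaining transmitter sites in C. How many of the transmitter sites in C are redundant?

Drop T1: Eastgate uncovered — not redundant.
Drop T3: the rest still cover every district — redundant.
Drop T5: the rest still cover every district — redundant.
Drop T7: Hilltop uncovered — not redundant.
Drop T8: the rest still cover every district — redundant.
Drop T9: Greenfield uncovered — not redundant.
3 redundant: T3, T5, T8.

3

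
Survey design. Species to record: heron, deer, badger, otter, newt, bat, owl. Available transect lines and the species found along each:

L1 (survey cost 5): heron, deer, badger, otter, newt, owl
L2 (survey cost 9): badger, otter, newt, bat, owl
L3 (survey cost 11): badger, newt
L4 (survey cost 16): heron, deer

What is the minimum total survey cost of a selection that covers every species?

14

L1, L2 cover every species at survey cost 5 + 9 = 14.
Any cover uses at least 2 transects; among all covering selections none totals below 14.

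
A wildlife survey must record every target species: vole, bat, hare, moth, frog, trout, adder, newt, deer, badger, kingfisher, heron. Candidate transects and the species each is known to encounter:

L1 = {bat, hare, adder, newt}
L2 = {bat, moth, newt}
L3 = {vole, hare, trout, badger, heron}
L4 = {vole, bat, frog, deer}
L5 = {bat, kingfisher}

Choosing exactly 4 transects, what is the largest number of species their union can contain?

11

Choosing L1, L2, L3, L4 covers {vole, bat, hare, moth, frog, trout, adder, newt, deer, badger, heron} — 11 species.
No choice of 4 transects does better; here kingfisher is left uncovered.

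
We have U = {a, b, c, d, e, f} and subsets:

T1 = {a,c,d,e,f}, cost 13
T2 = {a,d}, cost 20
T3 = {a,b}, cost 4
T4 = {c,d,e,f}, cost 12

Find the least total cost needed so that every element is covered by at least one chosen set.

T3, T4 cover every element at cost 4 + 12 = 16.
Any cover uses at least 2 sets; among all covering selections none totals below 16.

16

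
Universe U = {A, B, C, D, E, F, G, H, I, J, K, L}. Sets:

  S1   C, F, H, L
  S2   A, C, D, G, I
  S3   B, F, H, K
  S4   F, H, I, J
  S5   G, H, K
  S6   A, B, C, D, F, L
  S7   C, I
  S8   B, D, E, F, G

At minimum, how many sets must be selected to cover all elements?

S3, S4, S6, S8 together cover {A, B, C, D, E, F, G, H, I, J, K, L} — every element.
No 3 of the 8 sets cover everything (all 56 triples fall short), so 4 is minimum.

4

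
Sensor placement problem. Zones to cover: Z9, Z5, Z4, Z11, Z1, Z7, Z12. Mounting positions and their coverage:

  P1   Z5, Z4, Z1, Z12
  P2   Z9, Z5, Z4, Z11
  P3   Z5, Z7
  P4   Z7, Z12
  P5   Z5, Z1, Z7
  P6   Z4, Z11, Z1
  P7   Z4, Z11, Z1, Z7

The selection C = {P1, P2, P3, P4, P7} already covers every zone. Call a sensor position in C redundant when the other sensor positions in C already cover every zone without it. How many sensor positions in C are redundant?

4

Drop P1: the rest still cover every zone — redundant.
Drop P2: Z9 uncovered — not redundant.
Drop P3: the rest still cover every zone — redundant.
Drop P4: the rest still cover every zone — redundant.
Drop P7: the rest still cover every zone — redundant.
4 redundant: P1, P3, P4, P7.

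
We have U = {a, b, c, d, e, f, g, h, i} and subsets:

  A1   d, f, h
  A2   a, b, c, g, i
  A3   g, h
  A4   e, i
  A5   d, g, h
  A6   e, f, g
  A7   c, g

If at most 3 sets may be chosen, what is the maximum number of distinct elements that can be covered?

9

Choosing A1, A2, A4 covers {a, b, c, d, e, f, g, h, i} — 9 elements.
That is all 9 elements.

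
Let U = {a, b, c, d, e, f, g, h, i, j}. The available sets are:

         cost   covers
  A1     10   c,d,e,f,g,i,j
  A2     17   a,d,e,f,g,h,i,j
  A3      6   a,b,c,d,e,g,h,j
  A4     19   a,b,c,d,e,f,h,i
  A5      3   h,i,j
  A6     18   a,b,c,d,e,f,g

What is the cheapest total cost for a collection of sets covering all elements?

A1, A3 cover every element at cost 10 + 6 = 16.
Any cover uses at least 2 sets; among all covering selections none totals below 16.
Greedy by coverage-per-cost would pick A3, A5, A1 for 19 — worse than the optimum 16.

16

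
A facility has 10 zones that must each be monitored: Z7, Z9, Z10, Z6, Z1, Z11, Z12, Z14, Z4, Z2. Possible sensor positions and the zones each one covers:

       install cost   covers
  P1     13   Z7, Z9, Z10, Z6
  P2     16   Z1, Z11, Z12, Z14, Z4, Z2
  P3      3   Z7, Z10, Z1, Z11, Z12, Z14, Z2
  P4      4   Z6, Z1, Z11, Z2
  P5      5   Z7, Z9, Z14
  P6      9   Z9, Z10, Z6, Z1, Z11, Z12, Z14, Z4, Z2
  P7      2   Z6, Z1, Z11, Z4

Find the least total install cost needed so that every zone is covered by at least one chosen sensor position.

P3, P5, P7 cover every zone at install cost 3 + 5 + 2 = 10.
Any cover uses at least 2 sensor positions; among all covering selections none totals below 10.

10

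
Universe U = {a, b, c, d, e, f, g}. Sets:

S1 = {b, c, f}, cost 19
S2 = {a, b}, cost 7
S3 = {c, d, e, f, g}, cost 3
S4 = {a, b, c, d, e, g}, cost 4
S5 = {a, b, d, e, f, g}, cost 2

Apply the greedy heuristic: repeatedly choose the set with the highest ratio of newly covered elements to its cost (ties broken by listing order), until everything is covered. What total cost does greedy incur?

5

Pick 1: S5 adds 6 new (a, b, d, e, f, g) at cost 2 (ratio 6/2).
Pick 2: S3 adds 1 new (c) at cost 3 (ratio 1/3).
Greedy total cost: 2 + 3 = 5.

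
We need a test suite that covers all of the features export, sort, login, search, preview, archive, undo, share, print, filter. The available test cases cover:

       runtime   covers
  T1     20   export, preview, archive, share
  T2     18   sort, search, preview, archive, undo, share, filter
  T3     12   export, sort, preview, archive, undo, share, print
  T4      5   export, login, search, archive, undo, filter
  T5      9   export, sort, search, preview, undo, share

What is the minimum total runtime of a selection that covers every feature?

17

T3, T4 cover every feature at runtime 12 + 5 = 17.
Any cover uses at least 2 test cases; among all covering selections none totals below 17.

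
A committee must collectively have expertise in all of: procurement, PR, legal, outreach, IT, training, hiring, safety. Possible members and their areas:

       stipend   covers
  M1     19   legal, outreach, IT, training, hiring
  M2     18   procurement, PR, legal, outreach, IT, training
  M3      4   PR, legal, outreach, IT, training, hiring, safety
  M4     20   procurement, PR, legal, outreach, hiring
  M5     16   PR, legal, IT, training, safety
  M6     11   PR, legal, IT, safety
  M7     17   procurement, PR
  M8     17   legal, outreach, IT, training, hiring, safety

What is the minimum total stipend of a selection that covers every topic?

M3, M7 cover every topic at stipend 4 + 17 = 21.
Any cover uses at least 2 members; among all covering selections none totals below 21.

21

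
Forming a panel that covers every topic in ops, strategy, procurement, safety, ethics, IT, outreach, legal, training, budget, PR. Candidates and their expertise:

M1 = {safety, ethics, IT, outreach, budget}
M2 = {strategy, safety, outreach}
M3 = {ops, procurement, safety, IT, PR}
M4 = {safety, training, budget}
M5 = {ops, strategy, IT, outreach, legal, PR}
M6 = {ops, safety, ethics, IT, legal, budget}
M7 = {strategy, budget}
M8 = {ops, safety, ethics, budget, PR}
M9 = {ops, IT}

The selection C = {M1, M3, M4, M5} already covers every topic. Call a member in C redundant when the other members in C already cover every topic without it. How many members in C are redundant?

Drop M1: ethics uncovered — not redundant.
Drop M3: procurement uncovered — not redundant.
Drop M4: training uncovered — not redundant.
Drop M5: strategy, legal uncovered — not redundant.
None of the members in C is redundant.

0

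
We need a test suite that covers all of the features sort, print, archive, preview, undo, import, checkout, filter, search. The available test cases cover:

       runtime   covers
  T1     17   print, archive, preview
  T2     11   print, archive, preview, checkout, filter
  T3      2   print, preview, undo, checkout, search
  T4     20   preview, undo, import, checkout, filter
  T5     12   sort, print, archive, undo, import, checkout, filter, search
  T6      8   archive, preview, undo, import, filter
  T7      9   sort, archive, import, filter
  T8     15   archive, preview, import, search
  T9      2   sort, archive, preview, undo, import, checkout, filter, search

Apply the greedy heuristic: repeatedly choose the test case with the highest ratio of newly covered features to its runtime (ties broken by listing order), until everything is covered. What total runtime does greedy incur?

Pick 1: T9 adds 8 new (sort, archive, preview, undo, import, checkout, filter, search) at runtime 2 (ratio 8/2).
Pick 2: T3 adds 1 new (print) at runtime 2 (ratio 1/2).
Greedy total runtime: 2 + 2 = 4.

4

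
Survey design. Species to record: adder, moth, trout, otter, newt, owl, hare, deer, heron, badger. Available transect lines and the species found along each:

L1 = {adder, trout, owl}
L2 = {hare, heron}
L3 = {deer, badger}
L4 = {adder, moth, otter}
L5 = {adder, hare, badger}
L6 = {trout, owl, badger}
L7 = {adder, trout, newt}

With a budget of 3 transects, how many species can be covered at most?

Choosing L2, L4, L6 covers {adder, moth, trout, otter, owl, hare, heron, badger} — 8 species.
No choice of 3 transects does better; here newt, deer are left uncovered.

8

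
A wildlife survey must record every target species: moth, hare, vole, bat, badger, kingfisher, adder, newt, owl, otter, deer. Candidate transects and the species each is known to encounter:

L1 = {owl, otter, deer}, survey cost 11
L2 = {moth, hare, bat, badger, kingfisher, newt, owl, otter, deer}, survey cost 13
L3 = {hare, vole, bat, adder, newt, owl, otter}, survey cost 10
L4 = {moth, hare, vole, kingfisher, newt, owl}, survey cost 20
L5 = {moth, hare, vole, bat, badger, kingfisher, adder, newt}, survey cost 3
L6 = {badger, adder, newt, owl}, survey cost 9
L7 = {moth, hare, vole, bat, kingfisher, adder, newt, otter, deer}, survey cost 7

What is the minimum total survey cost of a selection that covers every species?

L1, L5 cover every species at survey cost 11 + 3 = 14.
Any cover uses at least 2 transects; among all covering selections none totals below 14.
Greedy by coverage-per-survey cost would pick L5, L7, L6 for 19 — worse than the optimum 14.

14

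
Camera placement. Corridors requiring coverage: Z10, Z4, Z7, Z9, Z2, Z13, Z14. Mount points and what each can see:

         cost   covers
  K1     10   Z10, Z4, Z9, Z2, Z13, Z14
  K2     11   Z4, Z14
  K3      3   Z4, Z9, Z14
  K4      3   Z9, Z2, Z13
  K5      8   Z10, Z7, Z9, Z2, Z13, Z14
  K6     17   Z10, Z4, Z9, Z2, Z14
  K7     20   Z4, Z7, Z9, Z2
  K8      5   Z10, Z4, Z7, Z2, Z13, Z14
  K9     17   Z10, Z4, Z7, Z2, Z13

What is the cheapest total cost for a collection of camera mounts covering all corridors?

8

K3, K8 cover every corridor at cost 3 + 5 = 8.
Any cover uses at least 2 camera mounts; among all covering selections none totals below 8.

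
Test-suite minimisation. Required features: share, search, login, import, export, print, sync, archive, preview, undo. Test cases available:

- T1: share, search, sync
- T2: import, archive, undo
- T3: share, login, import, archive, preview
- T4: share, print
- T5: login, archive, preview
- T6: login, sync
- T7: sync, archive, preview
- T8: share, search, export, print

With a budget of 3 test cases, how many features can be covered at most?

Choosing T1, T3, T8 covers {share, search, login, import, export, print, sync, archive, preview} — 9 features.
No choice of 3 test cases does better; here undo is left uncovered.

9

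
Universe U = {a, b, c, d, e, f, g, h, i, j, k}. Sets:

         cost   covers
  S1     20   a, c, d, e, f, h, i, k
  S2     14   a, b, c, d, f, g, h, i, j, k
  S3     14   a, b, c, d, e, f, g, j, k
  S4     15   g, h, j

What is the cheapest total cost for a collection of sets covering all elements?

28

S2, S3 cover every element at cost 14 + 14 = 28.
Any cover uses at least 2 sets; among all covering selections none totals below 28.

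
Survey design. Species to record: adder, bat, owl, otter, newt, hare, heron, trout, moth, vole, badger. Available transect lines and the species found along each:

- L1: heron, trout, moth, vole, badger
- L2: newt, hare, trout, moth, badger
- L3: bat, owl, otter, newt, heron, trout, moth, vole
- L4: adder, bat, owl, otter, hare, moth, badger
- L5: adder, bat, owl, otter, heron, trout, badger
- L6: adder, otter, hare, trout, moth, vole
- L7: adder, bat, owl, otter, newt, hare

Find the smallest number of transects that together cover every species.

L1, L7 together cover {adder, bat, owl, otter, newt, hare, heron, trout, moth, vole, badger} — every species.
No single transect contains all 11 species, so 2 is optimal.

2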